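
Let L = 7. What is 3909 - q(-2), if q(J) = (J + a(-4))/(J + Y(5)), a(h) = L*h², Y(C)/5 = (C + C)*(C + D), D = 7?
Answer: 1168736/299 ≈ 3908.8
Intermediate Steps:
Y(C) = 10*C*(7 + C) (Y(C) = 5*((C + C)*(C + 7)) = 5*((2*C)*(7 + C)) = 5*(2*C*(7 + C)) = 10*C*(7 + C))
a(h) = 7*h²
q(J) = (112 + J)/(600 + J) (q(J) = (J + 7*(-4)²)/(J + 10*5*(7 + 5)) = (J + 7*16)/(J + 10*5*12) = (J + 112)/(J + 600) = (112 + J)/(600 + J))
3909 - q(-2) = 3909 - (112 - 2)/(600 - 2) = 3909 - 110/598 = 3909 - 1*55/299 = 3909 - 55/299 = 1168736/299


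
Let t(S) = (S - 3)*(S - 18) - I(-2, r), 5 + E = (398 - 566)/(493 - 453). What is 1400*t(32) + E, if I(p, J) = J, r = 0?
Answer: 2841954/5 ≈ 5.6839e+5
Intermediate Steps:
E = -46/5 (E = -5 + (398 - 566)/(493 - 453) = -5 - 168/40 = -5 - 168*1/40 = -5 - 21/5 = -46/5 ≈ -9.2000)
t(S) = (-18 + S)*(-3 + S) (t(S) = (S - 3)*(S - 18) - 1*0 = (-3 + S)*(-18 + S) + 0 = (-18 + S)*(-3 + S) + 0 = (-18 + S)*(-3 + S))
1400*t(32) + E = 1400*(54 + 32² - 21*32) - 46/5 = 1400*(54 + 1024 - 672) - 46/5 = 1400*406 - 46/5 = 568400 - 46/5 = 2841954/5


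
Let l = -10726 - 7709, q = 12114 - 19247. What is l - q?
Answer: -11302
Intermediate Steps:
q = -7133
l = -18435
l - q = -18435 - 1*(-7133) = -18435 + 7133 = -11302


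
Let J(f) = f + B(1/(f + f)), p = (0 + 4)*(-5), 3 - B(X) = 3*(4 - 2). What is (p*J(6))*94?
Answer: -5640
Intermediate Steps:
B(X) = -3 (B(X) = 3 - 3*(4 - 2) = 3 - 3*2 = 3 - 1*6 = 3 - 6 = -3)
p = -20 (p = 4*(-5) = -20)
J(f) = -3 + f (J(f) = f - 3 = -3 + f)
(p*J(6))*94 = -20*(-3 + 6)*94 = -20*3*94 = -60*94 = -5640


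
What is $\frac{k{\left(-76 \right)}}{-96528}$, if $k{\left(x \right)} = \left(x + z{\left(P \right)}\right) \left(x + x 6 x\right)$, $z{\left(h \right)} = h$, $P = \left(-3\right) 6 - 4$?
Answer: $\frac{423605}{12066} \approx 35.107$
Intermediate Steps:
$P = -22$ ($P = -18 - 4 = -22$)
$k{\left(x \right)} = \left(-22 + x\right) \left(x + 6 x^{2}\right)$ ($k{\left(x \right)} = \left(x - 22\right) \left(x + x 6 x\right) = \left(-22 + x\right) \left(x + 6 x x\right) = \left(-22 + x\right) \left(x + 6 x^{2}\right)$)
$\frac{k{\left(-76 \right)}}{-96528} = \frac{\left(-76\right) \left(-22 - -9956 + 6 \left(-76\right)^{2}\right)}{-96528} = - 76 \left(-22 + 9956 + 6 \cdot 5776\right) \left(- \frac{1}{96528}\right) = - 76 \left(-22 + 9956 + 34656\right) \left(- \frac{1}{96528}\right) = \left(-76\right) 44590 \left(- \frac{1}{96528}\right) = \left(-3388840\right) \left(- \frac{1}{96528}\right) = \frac{423605}{12066}$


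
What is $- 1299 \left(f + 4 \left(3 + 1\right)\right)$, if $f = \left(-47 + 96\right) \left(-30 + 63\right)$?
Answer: $-2121267$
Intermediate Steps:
$f = 1617$ ($f = 49 \cdot 33 = 1617$)
$- 1299 \left(f + 4 \left(3 + 1\right)\right) = - 1299 \left(1617 + 4 \left(3 + 1\right)\right) = - 1299 \left(1617 + 4 \cdot 4\right) = - 1299 \left(1617 + 16\right) = \left(-1299\right) 1633 = -2121267$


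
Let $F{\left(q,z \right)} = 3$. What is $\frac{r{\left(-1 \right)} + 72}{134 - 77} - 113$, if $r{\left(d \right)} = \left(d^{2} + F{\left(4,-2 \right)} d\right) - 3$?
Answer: $- \frac{6374}{57} \approx -111.82$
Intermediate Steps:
$r{\left(d \right)} = -3 + d^{2} + 3 d$ ($r{\left(d \right)} = \left(d^{2} + 3 d\right) - 3 = -3 + d^{2} + 3 d$)
$\frac{r{\left(-1 \right)} + 72}{134 - 77} - 113 = \frac{\left(-3 + \left(-1\right)^{2} + 3 \left(-1\right)\right) + 72}{134 - 77} - 113 = \frac{\left(-3 + 1 - 3\right) + 72}{57} - 113 = \left(-5 + 72\right) \frac{1}{57} - 113 = 67 \cdot \frac{1}{57} - 113 = \frac{67}{57} - 113 = - \frac{6374}{57}$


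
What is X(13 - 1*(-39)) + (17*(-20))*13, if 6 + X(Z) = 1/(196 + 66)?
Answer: -1159611/262 ≈ -4426.0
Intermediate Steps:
X(Z) = -1571/262 (X(Z) = -6 + 1/(196 + 66) = -6 + 1/262 = -1571/262)
X(13 - 1*(-39)) + (17*(-20))*13 = -1571/262 + (17*(-20))*13 = -1571/262 - 340*13 = -1571/262 - 4420 = -1159611/262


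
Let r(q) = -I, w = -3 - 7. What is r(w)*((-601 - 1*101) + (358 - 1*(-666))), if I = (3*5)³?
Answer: -1086750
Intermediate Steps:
w = -10
I = 3375 (I = 15³ = 3375)
r(q) = -3375 (r(q) = -1*3375 = -3375)
r(w)*((-601 - 1*101) + (358 - 1*(-666))) = -3375*((-601 - 1*101) + (358 - 1*(-666))) = -3375*((-601 - 101) + (358 + 666)) = -3375*(-702 + 1024) = -3375*322 = -1086750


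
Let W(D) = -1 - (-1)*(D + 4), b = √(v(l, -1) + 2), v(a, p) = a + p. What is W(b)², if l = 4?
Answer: (3 + √5)² ≈ 27.416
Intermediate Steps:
b = √5 (b = √((4 - 1) + 2) = √(3 + 2) = √5 ≈ 2.2361)
W(D) = 3 + D (W(D) = -1 - (-1)*(4 + D) = -1 - (-4 - D) = -1 + (4 + D) = 3 + D)
W(b)² = (3 + √5)²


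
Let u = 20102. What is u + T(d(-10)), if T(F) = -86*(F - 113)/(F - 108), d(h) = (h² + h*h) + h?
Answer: 820871/41 ≈ 20021.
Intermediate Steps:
d(h) = h + 2*h² (d(h) = (h² + h²) + h = 2*h² + h = h + 2*h²)
T(F) = -86*(-113 + F)/(-108 + F)
u + T(d(-10)) = 20102 + 86*(113 - (-10)*(1 + 2*(-10)))/(-108 - 10*(1 + 2*(-10))) = 20102 + 86*(113 - (-10)*(1 - 20))/(-108 - 10*(1 - 20)) = 20102 + 86*(113 - (-10)*(-19))/(-108 - 10*(-19)) = 20102 + 86*(113 - 1*190)/(-108 + 190) = 20102 + 86*(113 - 190)/82 = 20102 + 86*(1/82)*(-77) = 20102 - 3311/41 = 820871/41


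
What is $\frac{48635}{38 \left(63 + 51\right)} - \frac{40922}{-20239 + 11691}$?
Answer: $\frac{148251521}{9257484} \approx 16.014$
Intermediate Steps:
$\frac{48635}{38 \left(63 + 51\right)} - \frac{40922}{-20239 + 11691} = \frac{48635}{38 \cdot 114} - \frac{40922}{-8548} = \frac{48635}{4332} - - \frac{20461}{4274} = 48635 \cdot \frac{1}{4332} + \frac{20461}{4274} = \frac{48635}{4332} + \frac{20461}{4274} = \frac{148251521}{9257484}$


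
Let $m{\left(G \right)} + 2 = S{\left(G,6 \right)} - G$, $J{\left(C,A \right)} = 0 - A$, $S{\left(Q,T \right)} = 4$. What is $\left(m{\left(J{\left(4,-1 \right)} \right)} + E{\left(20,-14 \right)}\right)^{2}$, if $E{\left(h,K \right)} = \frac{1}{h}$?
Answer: $\frac{441}{400} \approx 1.1025$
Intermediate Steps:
$J{\left(C,A \right)} = - A$
$m{\left(G \right)} = 2 - G$ ($m{\left(G \right)} = -2 - \left(-4 + G\right) = 2 - G$)
$\left(m{\left(J{\left(4,-1 \right)} \right)} + E{\left(20,-14 \right)}\right)^{2} = \left(\left(2 - \left(-1\right) \left(-1\right)\right) + \frac{1}{20}\right)^{2} = \left(\left(2 - 1\right) + \frac{1}{20}\right)^{2} = \left(1 + \frac{1}{20}\right)^{2} = \left(\frac{21}{20}\right)^{2} = \frac{441}{400}$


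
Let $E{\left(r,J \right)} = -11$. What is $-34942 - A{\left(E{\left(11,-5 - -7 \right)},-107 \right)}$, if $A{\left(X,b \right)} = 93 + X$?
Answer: $-35024$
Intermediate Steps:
$-34942 - A{\left(E{\left(11,-5 - -7 \right)},-107 \right)} = -34942 - \left(93 - 11\right) = -34942 - 82 = -35024$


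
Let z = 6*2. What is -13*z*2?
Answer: -312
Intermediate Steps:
z = 12
-13*z*2 = -13*12*2 = -156*2 = -312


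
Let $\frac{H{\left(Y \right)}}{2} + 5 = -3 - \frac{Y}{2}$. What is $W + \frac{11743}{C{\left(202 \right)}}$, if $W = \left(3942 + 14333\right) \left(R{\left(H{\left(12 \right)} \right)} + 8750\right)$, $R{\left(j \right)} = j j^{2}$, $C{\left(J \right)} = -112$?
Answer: $- \frac{27021865343}{112} \approx -2.4127 \cdot 10^{8}$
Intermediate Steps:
$H{\left(Y \right)} = -16 - Y$ ($H{\left(Y \right)} = -10 + 2 \left(-3 - \frac{Y}{2}\right) = -10 - \left(6 + Y\right) = -16 - Y$)
$R{\left(j \right)} = j^{3}$
$W = -241266550$ ($W = \left(3942 + 14333\right) \left(\left(-16 - 12\right)^{3} + 8750\right) = 18275 \left(\left(-16 - 12\right)^{3} + 8750\right) = 18275 \left(\left(-28\right)^{3} + 8750\right) = 18275 \left(-21952 + 8750\right) = 18275 \left(-13202\right) = -241266550$)
$W + \frac{11743}{C{\left(202 \right)}} = -241266550 + \frac{11743}{-112} = -241266550 + 11743 \left(- \frac{1}{112}\right) = -241266550 - \frac{11743}{112} = - \frac{27021865343}{112}$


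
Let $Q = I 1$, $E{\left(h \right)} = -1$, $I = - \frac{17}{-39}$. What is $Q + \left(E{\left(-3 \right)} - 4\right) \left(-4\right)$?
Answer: $\frac{797}{39} \approx 20.436$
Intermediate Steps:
$I = \frac{17}{39}$ ($I = \left(-17\right) \left(- \frac{1}{39}\right) = \frac{17}{39} \approx 0.4359$)
$Q = \frac{17}{39}$ ($Q = \frac{17}{39} \cdot 1 = \frac{17}{39} \approx 0.4359$)
$Q + \left(E{\left(-3 \right)} - 4\right) \left(-4\right) = \frac{17}{39} + \left(-1 - 4\right) \left(-4\right) = \frac{17}{39} - -20 = \frac{17}{39} + 20 = \frac{797}{39}$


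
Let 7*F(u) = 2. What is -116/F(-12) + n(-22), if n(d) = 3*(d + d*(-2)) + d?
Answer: -362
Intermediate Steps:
F(u) = 2/7 (F(u) = (⅐)*2 = 2/7)
n(d) = -2*d (n(d) = 3*(d - 2*d) + d = 3*(-d) + d = -3*d + d = -2*d)
-116/F(-12) + n(-22) = -116/2/7 - 2*(-22) = -116*7/2 + 44 = -406 + 44 = -362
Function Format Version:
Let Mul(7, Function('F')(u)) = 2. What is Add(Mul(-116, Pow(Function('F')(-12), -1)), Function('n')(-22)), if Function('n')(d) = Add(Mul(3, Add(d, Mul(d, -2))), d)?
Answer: -362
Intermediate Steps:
Function('F')(u) = Rational(2, 7) (Function('F')(u) = Mul(Rational(1, 7), 2) = Rational(2, 7))
Function('n')(d) = Mul(-2, d) (Function('n')(d) = Add(Mul(3, Add(d, Mul(-2, d))), d) = Add(Mul(3, Mul(-1, d)), d) = Add(Mul(-3, d), d) = Mul(-2, d))
Add(Mul(-116, Pow(Function('F')(-12), -1)), Function('n')(-22)) = Add(Mul(-116, Pow(Rational(2, 7), -1)), Mul(-2, -22)) = Add(Mul(-116, Rational(7, 2)), 44) = Add(-406, 44) = -362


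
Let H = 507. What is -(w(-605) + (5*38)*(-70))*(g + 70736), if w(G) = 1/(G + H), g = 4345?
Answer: 97860650481/98 ≈ 9.9858e+8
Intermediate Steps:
w(G) = 1/(507 + G) (w(G) = 1/(G + 507) = 1/(507 + G))
-(w(-605) + (5*38)*(-70))*(g + 70736) = -(1/(507 - 605) + (5*38)*(-70))*(4345 + 70736) = -(1/(-98) + 190*(-70))*75081 = -(-1/98 - 13300)*75081 = -(-1303401)*75081/98 = -1*(-97860650481/98) = 97860650481/98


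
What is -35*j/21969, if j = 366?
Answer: -4270/7323 ≈ -0.58309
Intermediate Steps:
-35*j/21969 = -35*366/21969 = -12810*1/21969 = -4270/7323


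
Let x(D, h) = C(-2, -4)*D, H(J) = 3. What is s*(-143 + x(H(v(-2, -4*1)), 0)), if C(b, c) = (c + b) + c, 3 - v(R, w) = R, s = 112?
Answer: -19376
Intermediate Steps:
v(R, w) = 3 - R
C(b, c) = b + 2*c (C(b, c) = (b + c) + c = b + 2*c)
x(D, h) = -10*D (x(D, h) = (-2 + 2*(-4))*D = (-2 - 8)*D = -10*D)
s*(-143 + x(H(v(-2, -4*1)), 0)) = 112*(-143 - 10*3) = 112*(-143 - 30) = 112*(-173) = -19376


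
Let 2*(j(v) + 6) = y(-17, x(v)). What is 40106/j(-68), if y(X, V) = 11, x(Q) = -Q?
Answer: -80212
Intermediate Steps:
j(v) = -½ (j(v) = -6 + (½)*11 = -6 + 11/2 = -½)
40106/j(-68) = 40106/(-½) = 40106*(-2) = -80212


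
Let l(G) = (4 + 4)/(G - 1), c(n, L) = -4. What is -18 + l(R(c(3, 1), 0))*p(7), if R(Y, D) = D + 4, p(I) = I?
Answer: ⅔ ≈ 0.66667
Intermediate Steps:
R(Y, D) = 4 + D
l(G) = 8/(-1 + G)
-18 + l(R(c(3, 1), 0))*p(7) = -18 + (8/(-1 + (4 + 0)))*7 = -18 + (8/(-1 + 4))*7 = -18 + (8/3)*7 = -18 + 56/3 = ⅔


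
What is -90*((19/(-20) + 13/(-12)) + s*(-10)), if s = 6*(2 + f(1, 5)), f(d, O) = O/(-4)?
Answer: 4233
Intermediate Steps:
f(d, O) = -O/4 (f(d, O) = O*(-¼) = -O/4)
s = 9/2 (s = 6*(2 - ¼*5) = 6*(2 - 5/4) = 6*(¾) = 9/2 ≈ 4.5000)
-90*((19/(-20) + 13/(-12)) + s*(-10)) = -90*((19/(-20) + 13/(-12)) + (9/2)*(-10)) = -90*((19*(-1/20) + 13*(-1/12)) - 45) = -90*((-19/20 - 13/12) - 45) = -90*(-61/30 - 45) = -90*(-1411/30) = 4233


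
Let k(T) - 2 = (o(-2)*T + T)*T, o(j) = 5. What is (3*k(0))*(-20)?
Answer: -120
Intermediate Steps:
k(T) = 2 + 6*T² (k(T) = 2 + (5*T + T)*T = 2 + (6*T)*T = 2 + 6*T²)
(3*k(0))*(-20) = (3*(2 + 6*0²))*(-20) = (3*(2 + 6*0))*(-20) = (3*(2 + 0))*(-20) = (3*2)*(-20) = 6*(-20) = -120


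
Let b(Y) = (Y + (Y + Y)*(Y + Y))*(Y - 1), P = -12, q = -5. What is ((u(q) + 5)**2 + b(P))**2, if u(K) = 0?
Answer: 53392249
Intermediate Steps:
b(Y) = (-1 + Y)*(Y + 4*Y**2) (b(Y) = (Y + (2*Y)*(2*Y))*(-1 + Y) = (Y + 4*Y**2)*(-1 + Y) = (-1 + Y)*(Y + 4*Y**2))
((u(q) + 5)**2 + b(P))**2 = ((0 + 5)**2 - 12*(-1 - 3*(-12) + 4*(-12)**2))**2 = (5**2 - 12*(-1 + 36 + 4*144))**2 = (25 - 12*(-1 + 36 + 576))**2 = (25 - 12*611)**2 = (25 - 7332)**2 = (-7307)**2 = 53392249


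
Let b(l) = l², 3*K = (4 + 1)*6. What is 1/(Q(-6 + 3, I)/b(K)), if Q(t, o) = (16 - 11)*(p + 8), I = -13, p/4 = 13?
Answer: ⅓ ≈ 0.33333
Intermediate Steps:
p = 52 (p = 4*13 = 52)
K = 10 (K = ((4 + 1)*6)/3 = (5*6)/3 = (⅓)*30 = 10)
Q(t, o) = 300 (Q(t, o) = (16 - 11)*(52 + 8) = 5*60 = 300)
1/(Q(-6 + 3, I)/b(K)) = 1/(300/(10²)) = 1/(300/100) = 1/(300*(1/100)) = 1/3 = ⅓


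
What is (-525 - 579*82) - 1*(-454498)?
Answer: 406495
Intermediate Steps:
(-525 - 579*82) - 1*(-454498) = (-525 - 47478) + 454498 = -48003 + 454498 = 406495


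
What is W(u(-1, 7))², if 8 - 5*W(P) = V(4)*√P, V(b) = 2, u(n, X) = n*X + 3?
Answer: 48/25 - 64*I/25 ≈ 1.92 - 2.56*I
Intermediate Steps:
u(n, X) = 3 + X*n (u(n, X) = X*n + 3 = 3 + X*n)
W(P) = 8/5 - 2*√P/5
W(u(-1, 7))² = (8/5 - 2*√(3 + 7*(-1))/5)² = (8/5 - 2*√(3 - 7)/5)² = (8/5 - 4*I/5)²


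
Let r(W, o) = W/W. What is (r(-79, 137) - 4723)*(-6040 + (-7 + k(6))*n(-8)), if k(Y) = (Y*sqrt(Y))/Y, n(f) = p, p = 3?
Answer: 28620042 - 14166*sqrt(6) ≈ 2.8585e+7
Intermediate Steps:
n(f) = 3
k(Y) = sqrt(Y) (k(Y) = Y**(3/2)/Y = sqrt(Y))
r(W, o) = 1
(r(-79, 137) - 4723)*(-6040 + (-7 + k(6))*n(-8)) = (1 - 4723)*(-6040 + (-7 + sqrt(6))*3) = -4722*(-6040 + (-21 + 3*sqrt(6))) = -4722*(-6061 + 3*sqrt(6)) = 28620042 - 14166*sqrt(6)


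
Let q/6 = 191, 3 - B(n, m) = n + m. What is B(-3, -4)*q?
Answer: 11460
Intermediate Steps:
B(n, m) = 3 - m - n (B(n, m) = 3 - (n + m) = 3 - (m + n) = 3 + (-m - n) = 3 - m - n)
q = 1146 (q = 6*191 = 1146)
B(-3, -4)*q = (3 - 1*(-4) - 1*(-3))*1146 = (3 + 4 + 3)*1146 = 10*1146 = 11460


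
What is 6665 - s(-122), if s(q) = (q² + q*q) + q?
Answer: -22981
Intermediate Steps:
s(q) = q + 2*q² (s(q) = (q² + q²) + q = 2*q² + q = q + 2*q²)
6665 - s(-122) = 6665 - (-122)*(1 + 2*(-122)) = 6665 - (-122)*(1 - 244) = 6665 - (-122)*(-243) = 6665 - 1*29646 = 6665 - 29646 = -22981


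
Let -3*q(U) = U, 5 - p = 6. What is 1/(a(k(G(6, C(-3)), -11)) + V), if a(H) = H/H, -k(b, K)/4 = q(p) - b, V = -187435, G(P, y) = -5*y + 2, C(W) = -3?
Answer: -1/187434 ≈ -5.3352e-6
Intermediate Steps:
p = -1 (p = 5 - 1*6 = 5 - 6 = -1)
q(U) = -U/3
G(P, y) = 2 - 5*y
k(b, K) = -4/3 + 4*b (k(b, K) = -4*(-⅓*(-1) - b) = -4*(⅓ - b) = -4/3 + 4*b)
a(H) = 1
1/(a(k(G(6, C(-3)), -11)) + V) = 1/(1 - 187435) = 1/(-187434) = -1/187434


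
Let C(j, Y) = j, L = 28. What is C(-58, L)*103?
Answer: -5974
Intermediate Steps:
C(-58, L)*103 = -58*103 = -5974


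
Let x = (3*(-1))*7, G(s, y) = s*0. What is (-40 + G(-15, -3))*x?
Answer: 840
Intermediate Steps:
G(s, y) = 0
x = -21 (x = -3*7 = -21)
(-40 + G(-15, -3))*x = (-40 + 0)*(-21) = -40*(-21) = 840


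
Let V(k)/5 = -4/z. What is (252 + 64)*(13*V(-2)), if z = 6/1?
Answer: -41080/3 ≈ -13693.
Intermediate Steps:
z = 6 (z = 6*1 = 6)
V(k) = -10/3 (V(k) = 5*(-4/6) = 5*(-4*⅙) = 5*(-⅔) = -10/3)
(252 + 64)*(13*V(-2)) = (252 + 64)*(13*(-10/3)) = 316*(-130/3) = -41080/3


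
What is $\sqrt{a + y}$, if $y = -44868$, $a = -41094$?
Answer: $i \sqrt{85962} \approx 293.19 i$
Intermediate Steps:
$\sqrt{a + y} = \sqrt{-41094 - 44868} = \sqrt{-85962} = i \sqrt{85962}$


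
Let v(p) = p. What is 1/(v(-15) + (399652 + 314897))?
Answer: 1/714534 ≈ 1.3995e-6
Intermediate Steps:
1/(v(-15) + (399652 + 314897)) = 1/(-15 + (399652 + 314897)) = 1/(-15 + 714549) = 1/714534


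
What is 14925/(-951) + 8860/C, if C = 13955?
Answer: -13323501/884747 ≈ -15.059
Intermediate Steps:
14925/(-951) + 8860/C = 14925/(-951) + 8860/13955 = 14925*(-1/951) + 8860*(1/13955) = -4975/317 + 1772/2791 = -13323501/884747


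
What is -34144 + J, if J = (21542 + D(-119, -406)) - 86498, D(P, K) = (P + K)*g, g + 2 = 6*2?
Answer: -104350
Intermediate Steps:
g = 10 (g = -2 + 6*2 = -2 + 12 = 10)
D(P, K) = 10*K + 10*P (D(P, K) = (P + K)*10 = (K + P)*10 = 10*K + 10*P)
J = -70206 (J = (21542 + (10*(-406) + 10*(-119))) - 86498 = (21542 + (-4060 - 1190)) - 86498 = (21542 - 5250) - 86498 = 16292 - 86498 = -70206)
-34144 + J = -34144 - 70206 = -104350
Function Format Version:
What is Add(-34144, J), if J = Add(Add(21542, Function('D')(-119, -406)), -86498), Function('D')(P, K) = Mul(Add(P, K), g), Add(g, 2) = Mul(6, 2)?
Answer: -104350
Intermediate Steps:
g = 10 (g = Add(-2, Mul(6, 2)) = Add(-2, 12) = 10)
Function('D')(P, K) = Add(Mul(10, K), Mul(10, P)) (Function('D')(P, K) = Mul(Add(P, K), 10) = Mul(Add(K, P), 10) = Add(Mul(10, K), Mul(10, P)))
J = -70206 (J = Add(Add(21542, Add(Mul(10, -406), Mul(10, -119))), -86498) = Add(Add(21542, Add(-4060, -1190)), -86498) = Add(Add(21542, -5250), -86498) = Add(16292, -86498) = -70206)
Add(-34144, J) = Add(-34144, -70206) = -104350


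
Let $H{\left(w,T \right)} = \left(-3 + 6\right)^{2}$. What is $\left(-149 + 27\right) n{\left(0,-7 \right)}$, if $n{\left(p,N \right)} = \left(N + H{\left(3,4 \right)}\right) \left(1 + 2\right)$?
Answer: $-732$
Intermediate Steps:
$H{\left(w,T \right)} = 9$ ($H{\left(w,T \right)} = 3^{2} = 9$)
$n{\left(p,N \right)} = 27 + 3 N$ ($n{\left(p,N \right)} = \left(N + 9\right) \left(1 + 2\right) = \left(9 + N\right) 3 = 27 + 3 N$)
$\left(-149 + 27\right) n{\left(0,-7 \right)} = \left(-149 + 27\right) \left(27 + 3 \left(-7\right)\right) = - 122 \left(27 - 21\right) = \left(-122\right) 6 = -732$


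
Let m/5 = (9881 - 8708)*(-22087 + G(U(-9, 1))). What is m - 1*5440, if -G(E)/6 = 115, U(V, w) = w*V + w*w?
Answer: -133592545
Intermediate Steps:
U(V, w) = w**2 + V*w (U(V, w) = V*w + w**2 = w**2 + V*w)
G(E) = -690 (G(E) = -6*115 = -690)
m = -133587105 (m = 5*((9881 - 8708)*(-22087 - 690)) = 5*(1173*(-22777)) = 5*(-26717421) = -133587105)
m - 1*5440 = -133587105 - 1*5440 = -133587105 - 5440 = -133592545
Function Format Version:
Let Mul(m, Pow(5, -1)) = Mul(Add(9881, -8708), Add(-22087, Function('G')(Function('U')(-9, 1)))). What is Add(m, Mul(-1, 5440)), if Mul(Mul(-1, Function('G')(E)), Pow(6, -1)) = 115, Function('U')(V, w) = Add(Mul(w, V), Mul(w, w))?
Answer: -133592545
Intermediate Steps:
Function('U')(V, w) = Add(Pow(w, 2), Mul(V, w)) (Function('U')(V, w) = Add(Mul(V, w), Pow(w, 2)) = Add(Pow(w, 2), Mul(V, w)))
Function('G')(E) = -690 (Function('G')(E) = Mul(-6, 115) = -690)
m = -133587105 (m = Mul(5, Mul(Add(9881, -8708), Add(-22087, -690))) = Mul(5, Mul(1173, -22777)) = Mul(5, -26717421) = -133587105)
Add(m, Mul(-1, 5440)) = Add(-133587105, Mul(-1, 5440)) = Add(-133587105, -5440) = -133592545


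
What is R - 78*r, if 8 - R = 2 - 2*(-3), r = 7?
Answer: -546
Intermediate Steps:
R = 0 (R = 8 - (2 - 2*(-3)) = 8 - (2 + 6) = 8 - 1*8 = 8 - 8 = 0)
R - 78*r = 0 - 78*7 = 0 - 546 = -546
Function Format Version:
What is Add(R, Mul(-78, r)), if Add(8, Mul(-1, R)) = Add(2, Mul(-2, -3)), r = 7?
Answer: -546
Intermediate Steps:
R = 0 (R = Add(8, Mul(-1, Add(2, Mul(-2, -3)))) = Add(8, Mul(-1, Add(2, 6))) = Add(8, Mul(-1, 8)) = Add(8, -8) = 0)
Add(R, Mul(-78, r)) = Add(0, Mul(-78, 7)) = Add(0, -546) = -546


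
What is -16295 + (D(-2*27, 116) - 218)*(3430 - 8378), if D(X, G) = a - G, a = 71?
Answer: 1285029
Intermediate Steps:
D(X, G) = 71 - G
-16295 + (D(-2*27, 116) - 218)*(3430 - 8378) = -16295 + ((71 - 1*116) - 218)*(3430 - 8378) = -16295 + ((71 - 116) - 218)*(-4948) = -16295 + (-45 - 218)*(-4948) = -16295 - 263*(-4948) = -16295 + 1301324 = 1285029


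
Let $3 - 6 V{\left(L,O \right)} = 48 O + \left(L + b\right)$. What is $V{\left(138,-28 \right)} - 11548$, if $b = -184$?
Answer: $- \frac{67895}{6} \approx -11316.0$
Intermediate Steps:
$V{\left(L,O \right)} = \frac{187}{6} - 8 O - \frac{L}{6}$ ($V{\left(L,O \right)} = \frac{1}{2} - \frac{48 O + \left(L - 184\right)}{6} = \frac{1}{2} - \frac{48 O + \left(-184 + L\right)}{6} = \frac{1}{2} - \frac{-184 + L + 48 O}{6} = \frac{1}{2} - \left(- \frac{92}{3} + 8 O + \frac{L}{6}\right) = \frac{187}{6} - 8 O - \frac{L}{6}$)
$V{\left(138,-28 \right)} - 11548 = \left(\frac{187}{6} - -224 - 23\right) - 11548 = \left(\frac{187}{6} + 224 - 23\right) - 11548 = \frac{1393}{6} - 11548 = - \frac{67895}{6}$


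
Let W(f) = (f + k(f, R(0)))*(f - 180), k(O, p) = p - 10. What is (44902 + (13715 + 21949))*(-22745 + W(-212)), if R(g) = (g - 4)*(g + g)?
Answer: 5178701914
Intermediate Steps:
R(g) = 2*g*(-4 + g) (R(g) = (-4 + g)*(2*g) = 2*g*(-4 + g))
k(O, p) = -10 + p
W(f) = (-180 + f)*(-10 + f) (W(f) = (f + (-10 + 2*0*(-4 + 0)))*(f - 180) = (f + (-10 + 2*0*(-4)))*(-180 + f) = (f + (-10 + 0))*(-180 + f) = (f - 10)*(-180 + f) = (-10 + f)*(-180 + f) = (-180 + f)*(-10 + f))
(44902 + (13715 + 21949))*(-22745 + W(-212)) = (44902 + (13715 + 21949))*(-22745 + (1800 + (-212)**2 - 190*(-212))) = (44902 + 35664)*(-22745 + (1800 + 44944 + 40280)) = 80566*(-22745 + 87024) = 80566*64279 = 5178701914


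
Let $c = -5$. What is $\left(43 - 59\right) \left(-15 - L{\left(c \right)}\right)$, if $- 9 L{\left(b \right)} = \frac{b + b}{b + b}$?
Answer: $\frac{2144}{9} \approx 238.22$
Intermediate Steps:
$L{\left(b \right)} = - \frac{1}{9}$ ($L{\left(b \right)} = - \frac{\left(b + b\right) \frac{1}{b + b}}{9} = - \frac{2 b \frac{1}{2 b}}{9} = \left(- \frac{1}{9}\right) 1 = - \frac{1}{9}$)
$\left(43 - 59\right) \left(-15 - L{\left(c \right)}\right) = \left(43 - 59\right) \left(-15 - - \frac{1}{9}\right) = - 16 \left(-15 + \frac{1}{9}\right) = \left(-16\right) \left(- \frac{134}{9}\right) = \frac{2144}{9}$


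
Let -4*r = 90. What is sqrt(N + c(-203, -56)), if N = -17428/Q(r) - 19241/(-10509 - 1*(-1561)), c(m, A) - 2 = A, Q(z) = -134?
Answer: 3*sqrt(780838864805)/299758 ≈ 8.8436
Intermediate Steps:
r = -45/2 (r = -1/4*90 = -45/2 ≈ -22.500)
c(m, A) = 2 + A
N = 79262019/599516 (N = -17428/(-134) - 19241/(-10509 - 1*(-1561)) = -17428*(-1/134) - 19241/(-10509 + 1561) = 8714/67 - 19241/(-8948) = 8714/67 - 19241*(-1/8948) = 8714/67 + 19241/8948 = 79262019/599516 ≈ 132.21)
sqrt(N + c(-203, -56)) = sqrt(79262019/599516 + (2 - 56)) = sqrt(79262019/599516 - 54) = sqrt(46888155/599516) = 3*sqrt(780838864805)/299758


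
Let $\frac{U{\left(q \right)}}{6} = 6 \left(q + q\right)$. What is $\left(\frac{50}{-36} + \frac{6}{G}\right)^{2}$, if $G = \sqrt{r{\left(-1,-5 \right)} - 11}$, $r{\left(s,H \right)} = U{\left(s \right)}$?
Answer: $\frac{40211}{26892} + \frac{50 i \sqrt{83}}{249} \approx 1.4953 + 1.8294 i$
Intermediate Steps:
$U{\left(q \right)} = 72 q$ ($U{\left(q \right)} = 6 \cdot 6 \left(q + q\right) = 6 \cdot 6 \cdot 2 q = 6 \cdot 12 q = 72 q$)
$r{\left(s,H \right)} = 72 s$
$G = i \sqrt{83}$ ($G = \sqrt{72 \left(-1\right) - 11} = \sqrt{-72 - 11} = \sqrt{-83} = i \sqrt{83} \approx 9.1104 i$)
$\left(\frac{50}{-36} + \frac{6}{G}\right)^{2} = \left(\frac{50}{-36} + \frac{6}{i \sqrt{83}}\right)^{2} = \left(50 \left(- \frac{1}{36}\right) + 6 \left(- \frac{i \sqrt{83}}{83}\right)\right)^{2} = \left(- \frac{25}{18} - \frac{6 i \sqrt{83}}{83}\right)^{2}$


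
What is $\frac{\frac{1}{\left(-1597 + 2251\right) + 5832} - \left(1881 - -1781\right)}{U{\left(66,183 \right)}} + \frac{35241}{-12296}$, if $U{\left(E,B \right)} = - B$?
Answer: $\frac{125111201159}{7297294824} \approx 17.145$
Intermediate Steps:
$\frac{\frac{1}{\left(-1597 + 2251\right) + 5832} - \left(1881 - -1781\right)}{U{\left(66,183 \right)}} + \frac{35241}{-12296} = \frac{\frac{1}{\left(-1597 + 2251\right) + 5832} - \left(1881 - -1781\right)}{\left(-1\right) 183} + \frac{35241}{-12296} = \frac{\frac{1}{654 + 5832} - \left(1881 + 1781\right)}{-183} + 35241 \left(- \frac{1}{12296}\right) = \left(\frac{1}{6486} - 3662\right) \left(- \frac{1}{183}\right) - \frac{35241}{12296} = \left(- \frac{23751731}{6486}\right) \left(- \frac{1}{183}\right) - \frac{35241}{12296} = \frac{23751731}{1186938} - \frac{35241}{12296} = \frac{125111201159}{7297294824}$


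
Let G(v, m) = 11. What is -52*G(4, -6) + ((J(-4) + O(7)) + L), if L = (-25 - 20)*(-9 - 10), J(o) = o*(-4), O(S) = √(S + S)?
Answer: 299 + √14 ≈ 302.74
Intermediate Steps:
O(S) = √2*√S (O(S) = √(2*S) = √2*√S)
J(o) = -4*o
L = 855 (L = -45*(-19) = 855)
-52*G(4, -6) + ((J(-4) + O(7)) + L) = -52*11 + ((-4*(-4) + √2*√7) + 855) = -572 + ((16 + √14) + 855) = -572 + (871 + √14) = 299 + √14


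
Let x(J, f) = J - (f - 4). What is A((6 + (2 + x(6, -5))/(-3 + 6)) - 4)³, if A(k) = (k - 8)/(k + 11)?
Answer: -1/175616 ≈ -5.6942e-6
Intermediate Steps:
x(J, f) = 4 + J - f (x(J, f) = J - (-4 + f) = J + (4 - f) = 4 + J - f)
A(k) = (-8 + k)/(11 + k)
A((6 + (2 + x(6, -5))/(-3 + 6)) - 4)³ = ((-8 + ((6 + (2 + (4 + 6 - 1*(-5)))/(-3 + 6)) - 4))/(11 + ((6 + (2 + (4 + 6 - 1*(-5)))/(-3 + 6)) - 4)))³ = ((-8 + ((6 + (2 + (4 + 6 + 5))/3) - 4))/(11 + ((6 + (2 + (4 + 6 + 5))/3) - 4)))³ = ((-8 + ((6 + (2 + 15)*(⅓)) - 4))/(11 + ((6 + (2 + 15)*(⅓)) - 4)))³ = ((-8 + ((6 + 17*(⅓)) - 4))/(11 + ((6 + 17*(⅓)) - 4)))³ = ((-8 + ((6 + 17/3) - 4))/(11 + ((6 + 17/3) - 4)))³ = ((-8 + (35/3 - 4))/(11 + (35/3 - 4)))³ = ((-8 + 23/3)/(11 + 23/3))³ = (-⅓/(56/3))³ = ((3/56)*(-⅓))³ = (-1/56)³ = -1/175616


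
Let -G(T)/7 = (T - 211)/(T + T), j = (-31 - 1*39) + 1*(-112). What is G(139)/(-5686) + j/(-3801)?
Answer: 10206184/214581111 ≈ 0.047563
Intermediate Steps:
j = -182 (j = (-31 - 39) - 112 = -70 - 112 = -182)
G(T) = -7*(-211 + T)/(2*T) (G(T) = -7*(T - 211)/(T + T) = -7*(-211 + T)/(2*T))
G(139)/(-5686) + j/(-3801) = ((7/2)*(211 - 1*139)/139)/(-5686) - 182/(-3801) = ((7/2)*(1/139)*(211 - 139))*(-1/5686) - 182*(-1/3801) = ((7/2)*(1/139)*72)*(-1/5686) + 26/543 = (252/139)*(-1/5686) + 26/543 = -126/395177 + 26/543 = 10206184/214581111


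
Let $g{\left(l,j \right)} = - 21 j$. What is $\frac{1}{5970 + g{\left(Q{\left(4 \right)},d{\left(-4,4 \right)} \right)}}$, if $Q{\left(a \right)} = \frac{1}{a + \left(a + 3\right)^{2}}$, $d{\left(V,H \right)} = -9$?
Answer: $\frac{1}{6159} \approx 0.00016236$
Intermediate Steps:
$Q{\left(a \right)} = \frac{1}{a + \left(3 + a\right)^{2}}$
$\frac{1}{5970 + g{\left(Q{\left(4 \right)},d{\left(-4,4 \right)} \right)}} = \frac{1}{5970 - -189} = \frac{1}{5970 + 189} = \frac{1}{6159}$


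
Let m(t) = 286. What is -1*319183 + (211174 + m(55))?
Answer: -107723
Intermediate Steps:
-1*319183 + (211174 + m(55)) = -1*319183 + (211174 + 286) = -319183 + 211460 = -107723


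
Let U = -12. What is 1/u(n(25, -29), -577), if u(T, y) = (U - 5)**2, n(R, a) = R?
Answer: 1/289 ≈ 0.0034602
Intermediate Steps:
u(T, y) = 289 (u(T, y) = (-12 - 5)**2 = (-17)**2 = 289)
1/u(n(25, -29), -577) = 1/289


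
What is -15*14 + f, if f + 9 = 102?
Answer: -117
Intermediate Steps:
f = 93 (f = -9 + 102 = 93)
-15*14 + f = -15*14 + 93 = -210 + 93 = -117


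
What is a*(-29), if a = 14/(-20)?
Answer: 203/10 ≈ 20.300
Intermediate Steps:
a = -7/10 (a = 14*(-1/20) = -7/10 ≈ -0.70000)
a*(-29) = -7/10*(-29) = 203/10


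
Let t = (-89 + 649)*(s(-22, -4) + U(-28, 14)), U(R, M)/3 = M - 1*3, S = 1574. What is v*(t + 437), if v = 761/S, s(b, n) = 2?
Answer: 15248157/1574 ≈ 9687.5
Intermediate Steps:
U(R, M) = -9 + 3*M (U(R, M) = 3*(M - 1*3) = 3*(M - 3) = 3*(-3 + M) = -9 + 3*M)
t = 19600 (t = (-89 + 649)*(2 + (-9 + 3*14)) = 560*(2 + (-9 + 42)) = 560*(2 + 33) = 560*35 = 19600)
v = 761/1574 ≈ 0.48348
v*(t + 437) = 761*(19600 + 437)/1574 = (761/1574)*20037 = 15248157/1574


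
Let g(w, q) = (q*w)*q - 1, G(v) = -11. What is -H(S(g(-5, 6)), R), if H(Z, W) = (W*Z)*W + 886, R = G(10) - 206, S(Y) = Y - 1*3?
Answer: 8663490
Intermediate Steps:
g(w, q) = -1 + w*q² (g(w, q) = w*q² - 1 = -1 + w*q²)
S(Y) = -3 + Y (S(Y) = Y - 3 = -3 + Y)
R = -217 (R = -11 - 206 = -217)
H(Z, W) = 886 + Z*W² (H(Z, W) = Z*W² + 886 = 886 + Z*W²)
-H(S(g(-5, 6)), R) = -(886 + (-3 + (-1 - 5*6²))*(-217)²) = -(886 + (-3 + (-1 - 5*36))*47089) = -(886 + (-3 + (-1 - 180))*47089) = -(886 + (-3 - 181)*47089) = -(886 - 184*47089) = -(886 - 8664376) = -1*(-8663490) = 8663490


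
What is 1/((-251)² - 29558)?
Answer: 1/33443 ≈ 2.9902e-5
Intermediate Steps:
1/((-251)² - 29558) = 1/(63001 - 29558) = 1/33443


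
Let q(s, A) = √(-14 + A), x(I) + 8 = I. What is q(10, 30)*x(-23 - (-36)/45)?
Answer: -604/5 ≈ -120.80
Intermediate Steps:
x(I) = -8 + I
q(10, 30)*x(-23 - (-36)/45) = √(-14 + 30)*(-8 + (-23 - (-36)/45)) = √16*(-8 + (-23 - (-36)/45)) = 4*(-8 + (-23 - 1*(-⅘))) = 4*(-8 + (-23 + ⅘)) = 4*(-8 - 111/5) = 4*(-151/5) = -604/5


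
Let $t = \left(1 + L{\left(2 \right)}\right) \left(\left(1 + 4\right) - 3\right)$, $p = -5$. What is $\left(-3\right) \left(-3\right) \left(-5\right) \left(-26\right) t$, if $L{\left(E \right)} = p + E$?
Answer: $-4680$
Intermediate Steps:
$L{\left(E \right)} = -5 + E$
$t = -4$ ($t = \left(1 + \left(-5 + 2\right)\right) \left(\left(1 + 4\right) - 3\right) = \left(1 - 3\right) \left(5 - 3\right) = \left(-2\right) 2 = -4$)
$\left(-3\right) \left(-3\right) \left(-5\right) \left(-26\right) t = \left(-3\right) \left(-3\right) \left(-5\right) \left(-26\right) \left(-4\right) = 9 \left(-5\right) \left(-26\right) \left(-4\right) = \left(-45\right) \left(-26\right) \left(-4\right) = 1170 \left(-4\right) = -4680$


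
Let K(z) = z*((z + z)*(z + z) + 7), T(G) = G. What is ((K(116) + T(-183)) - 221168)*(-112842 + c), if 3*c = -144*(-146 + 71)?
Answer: -657969481890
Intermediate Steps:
K(z) = z*(7 + 4*z**2) (K(z) = z*((2*z)*(2*z) + 7) = z*(4*z**2 + 7) = z*(7 + 4*z**2))
c = 3600 (c = (-144*(-146 + 71))/3 = (-144*(-75))/3 = (1/3)*10800 = 3600)
((K(116) + T(-183)) - 221168)*(-112842 + c) = ((116*(7 + 4*116**2) - 183) - 221168)*(-112842 + 3600) = ((116*(7 + 4*13456) - 183) - 221168)*(-109242) = ((116*(7 + 53824) - 183) - 221168)*(-109242) = ((116*53831 - 183) - 221168)*(-109242) = ((6244396 - 183) - 221168)*(-109242) = (6244213 - 221168)*(-109242) = 6023045*(-109242) = -657969481890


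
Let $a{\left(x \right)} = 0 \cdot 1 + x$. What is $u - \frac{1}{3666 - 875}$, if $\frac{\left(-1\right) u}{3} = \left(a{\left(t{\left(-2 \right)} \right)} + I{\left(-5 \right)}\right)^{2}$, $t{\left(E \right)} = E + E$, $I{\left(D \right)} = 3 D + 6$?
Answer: $- \frac{1415038}{2791} \approx -507.0$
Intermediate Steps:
$I{\left(D \right)} = 6 + 3 D$
$t{\left(E \right)} = 2 E$
$a{\left(x \right)} = x$ ($a{\left(x \right)} = 0 + x = x$)
$u = -507$ ($u = - 3 \left(2 \left(-2\right) + \left(6 + 3 \left(-5\right)\right)\right)^{2} = - 3 \left(-4 + \left(6 - 15\right)\right)^{2} = - 3 \left(-4 - 9\right)^{2} = - 3 \left(-13\right)^{2} = \left(-3\right) 169 = -507$)
$u - \frac{1}{3666 - 875} = -507 - \frac{1}{3666 - 875} = -507 - \frac{1}{2791} = - \frac{1415038}{2791}$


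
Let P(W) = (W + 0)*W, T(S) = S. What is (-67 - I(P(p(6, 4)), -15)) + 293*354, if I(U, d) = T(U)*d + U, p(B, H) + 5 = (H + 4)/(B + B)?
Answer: 935261/9 ≈ 1.0392e+5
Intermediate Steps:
p(B, H) = -5 + (4 + H)/(2*B) (p(B, H) = -5 + (H + 4)/(B + B) = -5 + (4 + H)/((2*B)) = -5 + (4 + H)*(1/(2*B)) = -5 + (4 + H)/(2*B))
P(W) = W² (P(W) = W*W = W²)
I(U, d) = U + U*d (I(U, d) = U*d + U = U + U*d)
(-67 - I(P(p(6, 4)), -15)) + 293*354 = (-67 - ((½)*(4 + 4 - 10*6)/6)²*(1 - 15)) + 293*354 = (-67 - ((½)*(⅙)*(4 + 4 - 60))²*(-14)) + 103722 = (-67 - ((½)*(⅙)*(-52))²*(-14)) + 103722 = (-67 - (-13/3)²*(-14)) + 103722 = (-67 - 169*(-14)/9) + 103722 = (-67 - 1*(-2366/9)) + 103722 = (-67 + 2366/9) + 103722 = 1763/9 + 103722 = 935261/9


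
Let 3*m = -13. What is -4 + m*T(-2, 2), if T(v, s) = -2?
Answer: 14/3 ≈ 4.6667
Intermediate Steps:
m = -13/3 (m = (⅓)*(-13) = -13/3 ≈ -4.3333)
-4 + m*T(-2, 2) = -4 - 13/3*(-2) = -4 + 26/3 = 14/3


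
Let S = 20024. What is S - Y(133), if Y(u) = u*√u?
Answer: 20024 - 133*√133 ≈ 18490.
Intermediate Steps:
Y(u) = u^(3/2)
S - Y(133) = 20024 - 133^(3/2) = 20024 - 133*√133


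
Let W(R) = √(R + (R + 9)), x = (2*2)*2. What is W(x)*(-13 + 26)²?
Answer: 845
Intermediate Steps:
x = 8 (x = 4*2 = 8)
W(R) = √(9 + 2*R) (W(R) = √(R + (9 + R)) = √(9 + 2*R))
W(x)*(-13 + 26)² = √(9 + 2*8)*(-13 + 26)² = √(9 + 16)*13² = √25*169 = 5*169 = 845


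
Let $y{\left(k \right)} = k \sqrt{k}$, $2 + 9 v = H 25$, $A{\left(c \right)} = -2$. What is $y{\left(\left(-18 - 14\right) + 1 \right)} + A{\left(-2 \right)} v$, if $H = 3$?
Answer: $- \frac{146}{9} - 31 i \sqrt{31} \approx -16.222 - 172.6 i$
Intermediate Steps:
$v = \frac{73}{9}$ ($v = - \frac{2}{9} + \frac{3 \cdot 25}{9} = - \frac{2}{9} + \frac{1}{9} \cdot 75 = - \frac{2}{9} + \frac{25}{3} = \frac{73}{9} \approx 8.1111$)
$y{\left(k \right)} = k^{\frac{3}{2}}$
$y{\left(\left(-18 - 14\right) + 1 \right)} + A{\left(-2 \right)} v = \left(\left(-18 - 14\right) + 1\right)^{\frac{3}{2}} - \frac{146}{9} = \left(-32 + 1\right)^{\frac{3}{2}} - \frac{146}{9} = \left(-31\right)^{\frac{3}{2}} - \frac{146}{9} = - 31 i \sqrt{31} - \frac{146}{9} = - \frac{146}{9} - 31 i \sqrt{31}$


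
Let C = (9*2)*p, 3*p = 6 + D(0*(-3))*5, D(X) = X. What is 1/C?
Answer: 1/36 ≈ 0.027778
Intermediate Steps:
p = 2 (p = (6 + (0*(-3))*5)/3 = (6 + 0*5)/3 = (6 + 0)/3 = (1/3)*6 = 2)
C = 36 (C = (9*2)*2 = 18*2 = 36)
1/C = 1/36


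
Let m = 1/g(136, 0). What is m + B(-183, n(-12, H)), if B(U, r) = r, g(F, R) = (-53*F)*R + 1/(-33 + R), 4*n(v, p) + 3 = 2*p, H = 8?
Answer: -119/4 ≈ -29.750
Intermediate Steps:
n(v, p) = -¾ + p/2 (n(v, p) = -¾ + (2*p)/4 = -¾ + p/2)
g(F, R) = 1/(-33 + R) - 53*F*R (g(F, R) = -53*F*R + 1/(-33 + R) = 1/(-33 + R) - 53*F*R)
m = -33 (m = 1/((1 - 53*136*0² + 1749*136*0)/(-33 + 0)) = 1/((1 - 53*136*0 + 0)/(-33)) = 1/(-(1 + 0 + 0)/33) = 1/(-1/33*1) = 1/(-1/33) = -33)
m + B(-183, n(-12, H)) = -33 + (-¾ + (½)*8) = -33 + (-¾ + 4) = -33 + 13/4 = -119/4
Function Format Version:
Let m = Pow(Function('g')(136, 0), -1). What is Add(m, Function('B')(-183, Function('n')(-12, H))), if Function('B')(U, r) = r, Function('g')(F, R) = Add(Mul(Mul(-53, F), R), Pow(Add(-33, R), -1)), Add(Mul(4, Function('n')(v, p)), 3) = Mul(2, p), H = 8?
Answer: Rational(-119, 4) ≈ -29.750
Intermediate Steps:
Function('n')(v, p) = Add(Rational(-3, 4), Mul(Rational(1, 2), p)) (Function('n')(v, p) = Add(Rational(-3, 4), Mul(Rational(1, 4), Mul(2, p))) = Add(Rational(-3, 4), Mul(Rational(1, 2), p)))
Function('g')(F, R) = Add(Pow(Add(-33, R), -1), Mul(-53, F, R)) (Function('g')(F, R) = Add(Mul(-53, F, R), Pow(Add(-33, R), -1)) = Add(Pow(Add(-33, R), -1), Mul(-53, F, R)))
m = -33 (m = Pow(Mul(Pow(Add(-33, 0), -1), Add(1, Mul(-53, 136, Pow(0, 2)), Mul(1749, 136, 0))), -1) = Pow(Mul(Pow(-33, -1), Add(1, Mul(-53, 136, 0), 0)), -1) = Pow(Mul(Rational(-1, 33), Add(1, 0, 0)), -1) = Pow(Mul(Rational(-1, 33), 1), -1) = Pow(Rational(-1, 33), -1) = -33)
Add(m, Function('B')(-183, Function('n')(-12, H))) = Add(-33, Add(Rational(-3, 4), Mul(Rational(1, 2), 8))) = Add(-33, Add(Rational(-3, 4), 4)) = Add(-33, Rational(13, 4)) = Rational(-119, 4)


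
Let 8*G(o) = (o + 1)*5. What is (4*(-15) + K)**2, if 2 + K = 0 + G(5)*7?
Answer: 20449/16 ≈ 1278.1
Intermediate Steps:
G(o) = 5/8 + 5*o/8 (G(o) = ((o + 1)*5)/8 = ((1 + o)*5)/8 = (5 + 5*o)/8 = 5/8 + 5*o/8)
K = 97/4 (K = -2 + (0 + (5/8 + (5/8)*5)*7) = -2 + (0 + (5/8 + 25/8)*7) = -2 + (0 + (15/4)*7) = -2 + (0 + 105/4) = -2 + 105/4 = 97/4 ≈ 24.250)
(4*(-15) + K)**2 = (4*(-15) + 97/4)**2 = (-60 + 97/4)**2 = (-143/4)**2 = 20449/16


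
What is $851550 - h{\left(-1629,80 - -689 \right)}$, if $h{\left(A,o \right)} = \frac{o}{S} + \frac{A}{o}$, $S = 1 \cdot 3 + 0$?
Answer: $\frac{1963939376}{2307} \approx 8.513 \cdot 10^{5}$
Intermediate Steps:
$S = 3$ ($S = 3 + 0 = 3$)
$h{\left(A,o \right)} = \frac{o}{3} + \frac{A}{o}$
$851550 - h{\left(-1629,80 - -689 \right)} = 851550 - \left(\frac{80 - -689}{3} - \frac{1629}{80 - -689}\right) = 851550 - \left(\frac{80 + 689}{3} - \frac{1629}{80 + 689}\right) = 851550 - \left(\frac{1}{3} \cdot 769 - \frac{1629}{769}\right) = 851550 - \left(\frac{769}{3} - \frac{1629}{769}\right) = 851550 - \frac{586474}{2307} = \frac{1963939376}{2307}$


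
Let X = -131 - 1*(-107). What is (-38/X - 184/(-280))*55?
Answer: 10351/84 ≈ 123.23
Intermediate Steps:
X = -24 (X = -131 + 107 = -24)
(-38/X - 184/(-280))*55 = (-38/(-24) - 184/(-280))*55 = (-38*(-1/24) - 184*(-1/280))*55 = (19/12 + 23/35)*55 = (941/420)*55 = 10351/84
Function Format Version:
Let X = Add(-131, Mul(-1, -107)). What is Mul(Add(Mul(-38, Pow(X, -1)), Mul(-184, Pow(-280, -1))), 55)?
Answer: Rational(10351, 84) ≈ 123.23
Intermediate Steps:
X = -24 (X = Add(-131, 107) = -24)
Mul(Add(Mul(-38, Pow(X, -1)), Mul(-184, Pow(-280, -1))), 55) = Mul(Add(Mul(-38, Pow(-24, -1)), Mul(-184, Pow(-280, -1))), 55) = Mul(Add(Mul(-38, Rational(-1, 24)), Mul(-184, Rational(-1, 280))), 55) = Mul(Add(Rational(19, 12), Rational(23, 35)), 55) = Mul(Rational(941, 420), 55) = Rational(10351, 84)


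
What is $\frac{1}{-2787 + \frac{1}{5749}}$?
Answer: $- \frac{5749}{16022462} \approx -0.00035881$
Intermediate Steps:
$\frac{1}{-2787 + \frac{1}{5749}} = \frac{1}{- \frac{16022462}{5749}} = - \frac{5749}{16022462}$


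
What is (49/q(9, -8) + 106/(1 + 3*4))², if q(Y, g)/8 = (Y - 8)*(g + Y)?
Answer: 2205225/10816 ≈ 203.89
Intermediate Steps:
q(Y, g) = 8*(-8 + Y)*(Y + g) (q(Y, g) = 8*((Y - 8)*(g + Y)) = 8*((-8 + Y)*(Y + g)) = 8*(-8 + Y)*(Y + g))
(49/q(9, -8) + 106/(1 + 3*4))² = (49/(-64*9 - 64*(-8) + 8*9² + 8*9*(-8)) + 106/(1 + 3*4))² = (49/(-576 + 512 + 8*81 - 576) + 106/(1 + 12))² = (49/(-576 + 512 + 648 - 576) + 106/13)² = (49/8 + 106*(1/13))² = (49*(⅛) + 106/13)² = (49/8 + 106/13)² = (1485/104)² = 2205225/10816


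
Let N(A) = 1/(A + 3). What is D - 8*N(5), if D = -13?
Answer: -14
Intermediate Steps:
N(A) = 1/(3 + A)
D - 8*N(5) = -13 - 8/(3 + 5) = -13 - 8/8 = -13 - 8*⅛ = -13 - 1 = -14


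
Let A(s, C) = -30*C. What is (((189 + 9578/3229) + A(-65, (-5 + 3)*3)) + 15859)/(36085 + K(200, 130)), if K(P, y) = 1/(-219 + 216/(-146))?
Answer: 421767785025/937682229229 ≈ 0.44980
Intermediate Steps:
K(P, y) = -73/16095 (K(P, y) = 1/(-219 + 216*(-1/146)) = 1/(-219 - 108/73) = 1/(-16095/73) = -73/16095)
(((189 + 9578/3229) + A(-65, (-5 + 3)*3)) + 15859)/(36085 + K(200, 130)) = (((189 + 9578/3229) - 30*(-5 + 3)*3) + 15859)/(36085 - 73/16095) = (((189 + 9578*(1/3229)) - (-60)*3) + 15859)/(580788002/16095) = (((189 + 9578/3229) - 30*(-6)) + 15859)*(16095/580788002) = ((619859/3229 + 180) + 15859)*(16095/580788002) = (1201079/3229 + 15859)*(16095/580788002) = (52409790/3229)*(16095/580788002) = 421767785025/937682229229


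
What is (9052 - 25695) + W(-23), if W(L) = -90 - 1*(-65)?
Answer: -16668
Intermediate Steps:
W(L) = -25 (W(L) = -90 + 65 = -25)
(9052 - 25695) + W(-23) = (9052 - 25695) - 25 = -16643 - 25 = -16668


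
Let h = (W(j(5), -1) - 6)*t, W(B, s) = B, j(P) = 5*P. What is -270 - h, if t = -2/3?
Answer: -772/3 ≈ -257.33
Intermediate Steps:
t = -2/3 (t = -2*1/3 = -2/3 ≈ -0.66667)
h = -38/3 (h = (5*5 - 6)*(-2/3) = (25 - 6)*(-2/3) = 19*(-2/3) = -38/3 ≈ -12.667)
-270 - h = -270 - 1*(-38/3) = -270 + 38/3 = -772/3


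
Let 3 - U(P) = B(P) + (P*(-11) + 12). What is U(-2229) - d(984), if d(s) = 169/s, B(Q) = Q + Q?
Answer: -19749049/984 ≈ -20070.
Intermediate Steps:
B(Q) = 2*Q
U(P) = -9 + 9*P (U(P) = 3 - (2*P + (P*(-11) + 12)) = 3 - (2*P + (-11*P + 12)) = 3 - (2*P + (12 - 11*P)) = 3 - (12 - 9*P) = 3 + (-12 + 9*P) = -9 + 9*P)
U(-2229) - d(984) = (-9 + 9*(-2229)) - 169/984 = (-9 - 20061) - 169/984 = -20070 - 1*169/984 = -20070 - 169/984 = -19749049/984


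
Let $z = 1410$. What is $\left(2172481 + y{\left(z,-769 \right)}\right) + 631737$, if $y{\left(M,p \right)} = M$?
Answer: $2805628$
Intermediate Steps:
$\left(2172481 + y{\left(z,-769 \right)}\right) + 631737 = \left(2172481 + 1410\right) + 631737 = 2173891 + 631737 = 2805628$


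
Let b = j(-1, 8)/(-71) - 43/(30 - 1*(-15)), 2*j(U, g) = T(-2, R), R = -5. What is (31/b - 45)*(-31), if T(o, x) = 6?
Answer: 7517655/3188 ≈ 2358.1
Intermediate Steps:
j(U, g) = 3 (j(U, g) = (½)*6 = 3)
b = -3188/3195 (b = 3/(-71) - 43/(30 - 1*(-15)) = 3*(-1/71) - 43/(30 + 15) = -3/71 - 43/45 = -3188/3195 ≈ -0.99781)
(31/b - 45)*(-31) = (31/(-3188/3195) - 45)*(-31) = (31*(-3195/3188) - 45)*(-31) = (-99045/3188 - 45)*(-31) = -242505/3188*(-31) = 7517655/3188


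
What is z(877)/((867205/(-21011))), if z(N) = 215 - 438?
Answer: 4685453/867205 ≈ 5.4029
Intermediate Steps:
z(N) = -223
z(877)/((867205/(-21011))) = -223/(867205/(-21011)) = -223/(867205*(-1/21011)) = -223/(-867205/21011) = -223*(-21011/867205) = 4685453/867205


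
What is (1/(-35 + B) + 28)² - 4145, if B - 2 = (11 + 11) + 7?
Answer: -53999/16 ≈ -3374.9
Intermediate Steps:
B = 31 (B = 2 + ((11 + 11) + 7) = 2 + (22 + 7) = 2 + 29 = 31)
(1/(-35 + B) + 28)² - 4145 = (1/(-35 + 31) + 28)² - 4145 = (1/(-4) + 28)² - 4145 = (-¼ + 28)² - 4145 = (111/4)² - 4145 = 12321/16 - 4145 = -53999/16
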